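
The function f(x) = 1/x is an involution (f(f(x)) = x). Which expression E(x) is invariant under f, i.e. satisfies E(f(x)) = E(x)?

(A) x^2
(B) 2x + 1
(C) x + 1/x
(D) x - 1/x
C

Replace x by f(x) = 1/x in each option and simplify. As a quick numerical cross-check, also compare E(4) with E(f(4)) = E(1/4).

(A) x^2  ->  (1/x)^2 = x^(-2); check: E(4) = 16 but E(1/4) = 1/16.   [not invariant]
(B) 2x + 1  ->  2(1/x) + 1 = (x + 2)/x; check: E(4) = 9 but E(1/4) = 3/2.   [not invariant]
(C) x + 1/x  ->  (1/x) + 1/(1/x), which simplifies back to x + 1/x; check: E(4) = 17/4, E(1/4) = 17/4.   [invariant]
(D) x - 1/x  ->  (1/x) - 1/(1/x) = -x + 1/x; check: E(4) = 15/4 but E(1/4) = -15/4.   [not invariant]

Only (C) is unchanged. E is symmetric under swapping x with f(x) = 1/x, which is exactly what an involution does.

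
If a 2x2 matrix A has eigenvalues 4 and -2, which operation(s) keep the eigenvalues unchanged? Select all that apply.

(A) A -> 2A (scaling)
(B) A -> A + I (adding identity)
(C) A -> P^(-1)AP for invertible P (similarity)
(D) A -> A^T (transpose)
C and D

Eigenvalues are preserved by:
1. Similarity transformations: A -> P^(-1)AP (same characteristic polynomial)
2. Transpose: A^T has the same eigenvalues as A

Eigenvalues are NOT preserved by:
- Adding identity: eigenvalues become 4+1, -2+1
- Scaling: eigenvalues become 8, -4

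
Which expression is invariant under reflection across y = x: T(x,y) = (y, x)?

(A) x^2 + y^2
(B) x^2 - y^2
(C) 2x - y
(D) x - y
A

The map is reflection across y = x: T(x,y) = (y, x).
Substitute the transformed coordinates into each option and compare with the original:
(A) x^2 + y^2  ->  (y)^2 + (x)^2 = x^2 + y^2   [equals x^2 + y^2: invariant]
(B) x^2 - y^2  ->  (y)^2 - (x)^2 = -x^2 + y^2   [differs from x^2 - y^2: not invariant]
(C) 2x - y  ->  2(y) - (x) = -x + 2y   [differs from 2x - y: not invariant]
(D) x - y  ->  (y) - (x) = -x + y   [differs from x - y: not invariant]

Only option (A), x^2 + y^2, is unchanged by the transformation.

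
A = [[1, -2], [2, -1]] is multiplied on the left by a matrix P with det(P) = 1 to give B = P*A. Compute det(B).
3

By the multiplicative property of determinants, det(B) = det(P*A) = det(P) * det(A) = det(A),
so the determinant is invariant under multiplication by any determinant-1 matrix; we just need det(A).

det(A) = (1)(-1) - (-2)(2) = -1 - (-4) = 3

Therefore det(B) = 1 * 3 = 3.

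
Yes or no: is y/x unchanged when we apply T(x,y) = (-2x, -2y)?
Yes

Substitute T(x,y) = (-2x, -2y) into the expression and compare with the original.

Original: y/x
After applying T: (-2y)/(-2x) = y/x

This is identical to the original y/x, so the expression is invariant.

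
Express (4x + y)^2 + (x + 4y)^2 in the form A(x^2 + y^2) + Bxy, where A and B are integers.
17(x^2 + y^2) + 16xy

Expanding: (4x + y)^2 = 16x^2 + 8xy + y^2
(x + 4y)^2 = x^2 + 8xy + 16y^2
Sum = (16+1)(x^2+y^2) + 16xy = 17(x^2 + y^2) + 16xy
This is symmetric in x and y.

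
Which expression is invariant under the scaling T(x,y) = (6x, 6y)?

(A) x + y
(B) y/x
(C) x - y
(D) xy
B

Under the uniform scaling T(x,y) = (6x, 6y):
Substitute the transformed coordinates into each option and compare with the original:
(A) x + y  ->  (6x) + (6y) = 6x + 6y   [differs from x + y: not invariant]
(B) y/x  ->  (6y)/(6x) = y/x   [equals y/x: invariant]
(C) x - y  ->  (6x) - (6y) = 6x - 6y   [differs from x - y: not invariant]
(D) xy  ->  (6x)(6y) = 36xy   [differs from xy: not invariant]

Only option (B), y/x, is unchanged by the transformation.
The common factor 6 cancels in a ratio of coordinates, while sums, products and sums of squares pick up factors of 6 or 36.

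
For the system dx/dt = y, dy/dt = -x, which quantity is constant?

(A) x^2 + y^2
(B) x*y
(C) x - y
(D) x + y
A

A first integral I satisfies dI/dt = 0 along every solution. Differentiate each option and use the equation of motion:
(A) d/dt[x^2 + y^2] = 2x*dx/dt + 2y*dy/dt = 2x*y + 2y*(-x) = 0
(B) d/dt[x*y] = (dx/dt)y + x(dy/dt) = y^2 - x^2, not identically 0
(C) d/dt[x - y] = y - (-x) = x + y, not identically 0
(D) d/dt[x + y] = y + (-x) = y - x, not identically 0

Only (A) has zero time-derivative. So x^2 + y^2 (the squared radius; trajectories are circles) is the conserved quantity.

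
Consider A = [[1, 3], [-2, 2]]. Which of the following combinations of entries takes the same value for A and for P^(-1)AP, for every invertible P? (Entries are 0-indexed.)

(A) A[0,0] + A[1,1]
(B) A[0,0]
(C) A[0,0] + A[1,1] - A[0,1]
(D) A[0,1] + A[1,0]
A

A[0,0] + A[1,1] is the trace of A. By the cyclic property of the trace, tr(P^(-1)AP) = tr(APP^(-1)) = tr(A), so it is the same for every matrix similar to A.

The other combinations are not similarity invariants. For example, take P = [[1, 1], [1, 2]] (det P = 1), so P^(-1) = [[2, -1], [-1, 1]] and
B = P^(-1)AP = [[8, 12], [-4, -5]].
Evaluating each option on A and on B:
(A) A[0,0] + A[1,1]: 3 for A, 3 for B -> unchanged
(B) A[0,0]: 1 for A, 8 for B -> changes
(C) A[0,0] + A[1,1] - A[0,1]: 0 for A, -9 for B -> changes
(D) A[0,1] + A[1,0]: 1 for A, 8 for B -> changes

Only (A) A[0,0] + A[1,1] = 3 survives (and it does so for every P, not just this one), so it is the invariant.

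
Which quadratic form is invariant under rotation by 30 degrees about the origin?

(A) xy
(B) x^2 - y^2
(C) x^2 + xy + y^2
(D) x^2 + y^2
D

Rotation by 30 degrees sends (x, y) to (sqrt(3)x/2 - y/2, x/2 + sqrt(3)y/2).
Substitute the transformed coordinates into each option and compare with the original:
(A) xy  ->  (sqrt(3)x/2 - y/2)(x/2 + sqrt(3)y/2) = sqrt(3)x^2/4 + xy/2 - sqrt(3)y^2/4   [differs from xy: not invariant]
(B) x^2 - y^2  ->  (sqrt(3)x/2 - y/2)^2 - (x/2 + sqrt(3)y/2)^2 = x^2/2 - sqrt(3)xy - y^2/2   [differs from x^2 - y^2: not invariant]
(C) x^2 + xy + y^2  ->  (sqrt(3)x/2 - y/2)^2 + (sqrt(3)x/2 - y/2)(x/2 + sqrt(3)y/2) + (x/2 + sqrt(3)y/2)^2 = sqrt(3)x^2/4 + x^2 + xy/2 - sqrt(3)y^2/4 + y^2   [differs from x^2 + xy + y^2: not invariant]
(D) x^2 + y^2  ->  (sqrt(3)x/2 - y/2)^2 + (x/2 + sqrt(3)y/2)^2 = x^2 + y^2   [equals x^2 + y^2: invariant]

Only option (D), x^2 + y^2, is unchanged by the transformation.
x^2 + y^2 is the squared distance from the origin, which rotations preserve.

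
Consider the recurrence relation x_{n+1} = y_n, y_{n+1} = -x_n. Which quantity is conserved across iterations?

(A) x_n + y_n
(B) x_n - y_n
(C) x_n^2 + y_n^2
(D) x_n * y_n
C

For the recurrence x_{n+1} = y_n, y_{n+1} = -x_n:

x_{n+1}^2 + y_{n+1}^2 = y_n^2 + (-x_n)^2 = x_n^2 + y_n^2
The sum of squares is conserved (like energy in a harmonic oscillator).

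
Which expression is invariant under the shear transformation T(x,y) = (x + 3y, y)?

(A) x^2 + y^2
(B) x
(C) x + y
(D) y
D

Under the shear T(x,y) = (x + 3y, y):
Substitute the transformed coordinates into each option and compare with the original:
(A) x^2 + y^2  ->  (x + 3y)^2 + (y)^2 = x^2 + 6xy + 10y^2   [differs from x^2 + y^2: not invariant]
(B) x  ->  (x + 3y) = x + 3y   [differs from x: not invariant]
(C) x + y  ->  (x + 3y) + (y) = x + 4y   [differs from x + y: not invariant]
(D) y  ->  (y) = y   [equals y: invariant]

Only option (D), y, is unchanged by the transformation.
A horizontal shear moves points parallel to the x-axis, so the y-coordinate (and any function of y alone) is unchanged.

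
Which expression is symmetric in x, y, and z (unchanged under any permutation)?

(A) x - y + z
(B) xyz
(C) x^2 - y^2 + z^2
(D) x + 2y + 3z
B

A symmetric expression is unchanged when the variables are permuted; here the transformation to test is the swap (x, y) -> (y, x).
A symmetric expression must survive every permutation; the single swap x <-> y already eliminates the distractors, and the keyed expression is also unchanged by x <-> z and y <-> z (each variable enters it in exactly the same way).
Substitute the transformed coordinates into each option and compare with the original:
(A) x - y + z  ->  (y) - (x) + z = -x + y + z   [differs from x - y + z: not invariant]
(B) xyz  ->  (y)(x)z = xyz   [equals xyz: invariant]
(C) x^2 - y^2 + z^2  ->  (y)^2 - (x)^2 + z^2 = -x^2 + y^2 + z^2   [differs from x^2 - y^2 + z^2: not invariant]
(D) x + 2y + 3z  ->  (y) + 2(x) + 3z = 2x + y + 3z   [differs from x + 2y + 3z: not invariant]

Only option (B), xyz, is unchanged by the transformation.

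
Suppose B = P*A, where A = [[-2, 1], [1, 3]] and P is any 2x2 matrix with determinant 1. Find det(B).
-7

By the multiplicative property of determinants, det(B) = det(P*A) = det(P) * det(A) = det(A),
so the determinant is invariant under multiplication by any determinant-1 matrix; we just need det(A).

det(A) = (-2)(3) - (1)(1) = -6 - 1 = -7

Therefore det(B) = 1 * (-7) = -7.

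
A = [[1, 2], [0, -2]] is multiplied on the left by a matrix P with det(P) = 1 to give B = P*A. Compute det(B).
-2

By the multiplicative property of determinants, det(B) = det(P*A) = det(P) * det(A) = det(A),
so the determinant is invariant under multiplication by any determinant-1 matrix; we just need det(A).

det(A) = (1)(-2) - (2)(0) = -2 - 0 = -2

Therefore det(B) = 1 * (-2) = -2.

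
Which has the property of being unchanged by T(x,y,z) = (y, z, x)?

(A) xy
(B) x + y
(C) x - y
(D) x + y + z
D

Apply T(x,y,z) = (y, z, x) to each option, i.e. replace (x, y, z) by the transformed coordinates.
Substitute the transformed coordinates into each option and compare with the original:
(A) xy  ->  (y)(z) = yz   [differs from xy: not invariant]
(B) x + y  ->  (y) + (z) = y + z   [differs from x + y: not invariant]
(C) x - y  ->  (y) - (z) = y - z   [differs from x - y: not invariant]
(D) x + y + z  ->  (y) + (z) + (x) = x + y + z   [equals x + y + z: invariant]

Only option (D), x + y + z, is unchanged by the transformation.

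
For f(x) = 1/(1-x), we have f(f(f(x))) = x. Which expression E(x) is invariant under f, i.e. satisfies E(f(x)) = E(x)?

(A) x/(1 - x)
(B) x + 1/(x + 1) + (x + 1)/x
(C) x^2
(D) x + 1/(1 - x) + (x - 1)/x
D

Replace x by f(x) = 1/(1 - x) in each option and simplify. As a quick numerical cross-check, also compare E(3) with E(f(3)) = E(-1/2).

(A) x/(1 - x)  ->  (1/(1 - x))/(1 - (1/(1 - x))) = -1/x; check: E(3) = -3/2 but E(-1/2) = -1/3.   [not invariant]
(B) x + 1/(x + 1) + (x + 1)/x  ->  (1/(1 - x)) + 1/((1/(1 - x)) + 1) + ((1/(1 - x)) + 1)/(1/(1 - x)) = (-x^3 + 6x^2 - 11x + 7)/(x^2 - 3x + 2); check: E(3) = 55/12 but E(-1/2) = 1/2.   [not invariant]
(C) x^2  ->  (1/(1 - x))^2 = (x - 1)^(-2); check: E(3) = 9 but E(-1/2) = 1/4.   [not invariant]
(D) x + 1/(1 - x) + (x - 1)/x  ->  (1/(1 - x)) + 1/(1 - (1/(1 - x))) + ((1/(1 - x)) - 1)/(1/(1 - x)), which simplifies back to x + 1/(1 - x) + (x - 1)/x; check: E(3) = 19/6, E(-1/2) = 19/6.   [invariant]

Only (D) is unchanged. Indeed f(f(x)) = 1/(1 - 1/(1-x)) = (1-x)/(-x) = (x-1)/x, so E(x) = x + f(x) + f(f(x)) is the sum over the whole 3-cycle; applying f just permutes the three terms cyclically (x -> f(x) -> f(f(x)) -> x), leaving the sum unchanged.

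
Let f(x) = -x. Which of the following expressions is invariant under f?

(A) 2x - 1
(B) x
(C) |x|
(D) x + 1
C

For f(x) = -x:
Applying f replaces x by -x. Since |-x| = |x|, the absolute value is unchanged by f, whereas x -> -x, 2x - 1 -> -2x - 1 and x + 1 -> -x + 1 all change.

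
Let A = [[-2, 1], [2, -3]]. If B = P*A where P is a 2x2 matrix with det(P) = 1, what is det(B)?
4

By the multiplicative property of determinants, det(B) = det(P*A) = det(P) * det(A) = det(A),
so the determinant is invariant under multiplication by any determinant-1 matrix; we just need det(A).

det(A) = (-2)(-3) - (1)(2) = 6 - 2 = 4

Therefore det(B) = 1 * 4 = 4.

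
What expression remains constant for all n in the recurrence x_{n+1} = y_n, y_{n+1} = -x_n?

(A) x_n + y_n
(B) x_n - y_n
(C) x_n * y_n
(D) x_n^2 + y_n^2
D

For the recurrence x_{n+1} = y_n, y_{n+1} = -x_n:

x_{n+1}^2 + y_{n+1}^2 = y_n^2 + (-x_n)^2 = x_n^2 + y_n^2
The sum of squares is conserved (like energy in a harmonic oscillator).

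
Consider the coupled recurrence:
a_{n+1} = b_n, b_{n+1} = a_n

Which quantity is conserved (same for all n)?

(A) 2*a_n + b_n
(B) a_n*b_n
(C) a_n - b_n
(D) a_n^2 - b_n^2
B

Replace a_n by a_{n+1} = b_n and b_n by b_{n+1} = a_n in each option and simplify:
(A) 2*a_n + b_n  ->  2*(b_n) + (a_n) = a_n + 2*b_n   [not conserved]
(B) a_n*b_n  ->  (b_n)*(a_n) = a_n*b_n   [conserved]
(C) a_n - b_n  ->  (b_n) - (a_n) = -a_n + b_n   [not conserved]
(D) a_n^2 - b_n^2  ->  (b_n)^2 - (a_n)^2 = -a_n^2 + b_n^2   [not conserved]

Only (B) a_n*b_n returns to itself after one step, so it is the conserved quantity.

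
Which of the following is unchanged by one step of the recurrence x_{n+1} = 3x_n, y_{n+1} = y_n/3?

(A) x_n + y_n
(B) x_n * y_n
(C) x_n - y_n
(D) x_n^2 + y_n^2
B

For the recurrence x_{n+1} = 3x_n, y_{n+1} = y_n/3:

x_{n+1} * y_{n+1} = (3x_n) * (y_n/3) = x_n * y_n
The product is conserved.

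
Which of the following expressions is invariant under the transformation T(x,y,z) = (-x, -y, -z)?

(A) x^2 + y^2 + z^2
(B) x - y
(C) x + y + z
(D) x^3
A

Apply T(x,y,z) = (-x, -y, -z) to each option, i.e. replace (x, y, z) by the transformed coordinates.
Substitute the transformed coordinates into each option and compare with the original:
(A) x^2 + y^2 + z^2  ->  (-x)^2 + (-y)^2 + (-z)^2 = x^2 + y^2 + z^2   [equals x^2 + y^2 + z^2: invariant]
(B) x - y  ->  (-x) - (-y) = -x + y   [differs from x - y: not invariant]
(C) x + y + z  ->  (-x) + (-y) + (-z) = -x - y - z   [differs from x + y + z: not invariant]
(D) x^3  ->  (-x)^3 = -x^3   [differs from x^3: not invariant]

Only option (A), x^2 + y^2 + z^2, is unchanged by the transformation.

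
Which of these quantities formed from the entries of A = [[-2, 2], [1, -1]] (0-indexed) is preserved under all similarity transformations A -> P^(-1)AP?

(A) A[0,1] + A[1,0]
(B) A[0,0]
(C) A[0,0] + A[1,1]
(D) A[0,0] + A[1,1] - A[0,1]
C

A[0,0] + A[1,1] is the trace of A. By the cyclic property of the trace, tr(P^(-1)AP) = tr(APP^(-1)) = tr(A), so it is the same for every matrix similar to A.

The other combinations are not similarity invariants. For example, take P = [[1, 1], [1, 2]] (det P = 1), so P^(-1) = [[2, -1], [-1, 1]] and
B = P^(-1)AP = [[0, 5], [0, -3]].
Evaluating each option on A and on B:
(A) A[0,1] + A[1,0]: 3 for A, 5 for B -> changes
(B) A[0,0]: -2 for A, 0 for B -> changes
(C) A[0,0] + A[1,1]: -3 for A, -3 for B -> unchanged
(D) A[0,0] + A[1,1] - A[0,1]: -5 for A, -8 for B -> changes

Only (C) A[0,0] + A[1,1] = -3 survives (and it does so for every P, not just this one), so it is the invariant.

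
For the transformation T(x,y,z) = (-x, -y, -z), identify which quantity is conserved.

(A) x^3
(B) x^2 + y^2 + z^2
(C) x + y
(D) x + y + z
B

Apply T(x,y,z) = (-x, -y, -z) to each option, i.e. replace (x, y, z) by the transformed coordinates.
Substitute the transformed coordinates into each option and compare with the original:
(A) x^3  ->  (-x)^3 = -x^3   [differs from x^3: not invariant]
(B) x^2 + y^2 + z^2  ->  (-x)^2 + (-y)^2 + (-z)^2 = x^2 + y^2 + z^2   [equals x^2 + y^2 + z^2: invariant]
(C) x + y  ->  (-x) + (-y) = -x - y   [differs from x + y: not invariant]
(D) x + y + z  ->  (-x) + (-y) + (-z) = -x - y - z   [differs from x + y + z: not invariant]

Only option (B), x^2 + y^2 + z^2, is unchanged by the transformation.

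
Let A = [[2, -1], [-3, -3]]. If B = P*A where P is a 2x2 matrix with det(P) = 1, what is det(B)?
-9

By the multiplicative property of determinants, det(B) = det(P*A) = det(P) * det(A) = det(A),
so the determinant is invariant under multiplication by any determinant-1 matrix; we just need det(A).

det(A) = (2)(-3) - (-1)(-3) = -6 - 3 = -9

Therefore det(B) = 1 * (-9) = -9.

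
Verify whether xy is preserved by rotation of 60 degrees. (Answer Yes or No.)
No

Applying rotation by 60 degrees: x' = x*cos(60 degrees) - y*sin(60 degrees) = x/2 - sqrt(3)y/2, y' = x*sin(60 degrees) + y*cos(60 degrees) = sqrt(3)x/2 + y/2

Substituting into xy:
(x/2 - sqrt(3)y/2)(sqrt(3)x/2 + y/2)
= sqrt(3)x^2/4 - xy/2 - sqrt(3)y^2/4

This differs from the original expression xy, so it is NOT invariant.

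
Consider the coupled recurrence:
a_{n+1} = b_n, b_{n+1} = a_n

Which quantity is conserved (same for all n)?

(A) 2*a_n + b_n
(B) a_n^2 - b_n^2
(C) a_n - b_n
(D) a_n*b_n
D

Replace a_n by a_{n+1} = b_n and b_n by b_{n+1} = a_n in each option and simplify:
(A) 2*a_n + b_n  ->  2*(b_n) + (a_n) = a_n + 2*b_n   [not conserved]
(B) a_n^2 - b_n^2  ->  (b_n)^2 - (a_n)^2 = -a_n^2 + b_n^2   [not conserved]
(C) a_n - b_n  ->  (b_n) - (a_n) = -a_n + b_n   [not conserved]
(D) a_n*b_n  ->  (b_n)*(a_n) = a_n*b_n   [conserved]

Only (D) a_n*b_n returns to itself after one step, so it is the conserved quantity.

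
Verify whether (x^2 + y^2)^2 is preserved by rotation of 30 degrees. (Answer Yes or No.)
Yes

Applying rotation by 30 degrees: x' = x*cos(30 degrees) - y*sin(30 degrees) = sqrt(3)x/2 - y/2, y' = x*sin(30 degrees) + y*cos(30 degrees) = x/2 + sqrt(3)y/2

Substituting into (x^2 + y^2)^2:
((sqrt(3)x/2 - y/2)^2 + (x/2 + sqrt(3)y/2)^2)^2
= x^4 + 2x^2y^2 + y^4 = (x^2 + y^2)^2

This equals the original expression (x^2 + y^2)^2, so it IS invariant.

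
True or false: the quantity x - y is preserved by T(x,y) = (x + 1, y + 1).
True

Substitute T(x,y) = (x + 1, y + 1) into the expression and compare with the original.

Original: x - y
After applying T: (x + 1) - (y + 1) = x - y

This is identical to the original x - y, so the expression is invariant.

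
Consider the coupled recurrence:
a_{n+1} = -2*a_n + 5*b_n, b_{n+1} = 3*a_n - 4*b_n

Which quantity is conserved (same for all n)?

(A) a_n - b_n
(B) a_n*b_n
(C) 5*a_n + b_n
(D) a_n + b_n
D

Replace a_n by a_{n+1} = -2*a_n + 5*b_n and b_n by b_{n+1} = 3*a_n - 4*b_n in each option and simplify:
(A) a_n - b_n  ->  (-2*a_n + 5*b_n) - (3*a_n - 4*b_n) = -5*a_n + 9*b_n   [not conserved]
(B) a_n*b_n  ->  (-2*a_n + 5*b_n)*(3*a_n - 4*b_n) = -6*a_n^2 + 23*a_n*b_n - 20*b_n^2   [not conserved]
(C) 5*a_n + b_n  ->  5*(-2*a_n + 5*b_n) + (3*a_n - 4*b_n) = -7*a_n + 21*b_n   [not conserved]
(D) a_n + b_n  ->  (-2*a_n + 5*b_n) + (3*a_n - 4*b_n) = a_n + b_n   [conserved]

Only (D) a_n + b_n returns to itself after one step, so it is the conserved quantity.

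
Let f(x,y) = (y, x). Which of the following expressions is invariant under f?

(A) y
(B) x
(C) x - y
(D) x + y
D

For f(x,y) = (y, x):
After applying f: x' = y, y' = x. So x' + y' = y + x = x + y.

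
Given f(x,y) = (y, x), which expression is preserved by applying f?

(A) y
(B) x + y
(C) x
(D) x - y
B

For f(x,y) = (y, x):
After applying f: x' = y, y' = x. So x' + y' = y + x = x + y.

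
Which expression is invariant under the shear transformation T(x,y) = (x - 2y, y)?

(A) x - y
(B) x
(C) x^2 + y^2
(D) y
D

Under the shear T(x,y) = (x - 2y, y):
Substitute the transformed coordinates into each option and compare with the original:
(A) x - y  ->  (x - 2y) - (y) = x - 3y   [differs from x - y: not invariant]
(B) x  ->  (x - 2y) = x - 2y   [differs from x: not invariant]
(C) x^2 + y^2  ->  (x - 2y)^2 + (y)^2 = x^2 - 4xy + 5y^2   [differs from x^2 + y^2: not invariant]
(D) y  ->  (y) = y   [equals y: invariant]

Only option (D), y, is unchanged by the transformation.
A horizontal shear moves points parallel to the x-axis, so the y-coordinate (and any function of y alone) is unchanged.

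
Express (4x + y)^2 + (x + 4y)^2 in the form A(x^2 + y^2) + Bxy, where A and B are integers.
17(x^2 + y^2) + 16xy

Expanding: (4x + y)^2 = 16x^2 + 8xy + y^2
(x + 4y)^2 = x^2 + 8xy + 16y^2
Sum = (16+1)(x^2+y^2) + 16xy = 17(x^2 + y^2) + 16xy
This is symmetric in x and y.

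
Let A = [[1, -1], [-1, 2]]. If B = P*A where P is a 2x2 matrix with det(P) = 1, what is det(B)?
1

By the multiplicative property of determinants, det(B) = det(P*A) = det(P) * det(A) = det(A),
so the determinant is invariant under multiplication by any determinant-1 matrix; we just need det(A).

det(A) = (1)(2) - (-1)(-1) = 2 - 1 = 1

Therefore det(B) = 1 * 1 = 1.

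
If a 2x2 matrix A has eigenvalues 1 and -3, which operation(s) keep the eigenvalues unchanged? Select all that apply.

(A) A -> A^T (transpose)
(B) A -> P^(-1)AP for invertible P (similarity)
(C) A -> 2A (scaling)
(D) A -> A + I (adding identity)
A and B

Eigenvalues are preserved by:
1. Similarity transformations: A -> P^(-1)AP (same characteristic polynomial)
2. Transpose: A^T has the same eigenvalues as A

Eigenvalues are NOT preserved by:
- Adding identity: eigenvalues become 1+1, -3+1
- Scaling: eigenvalues become 2, -6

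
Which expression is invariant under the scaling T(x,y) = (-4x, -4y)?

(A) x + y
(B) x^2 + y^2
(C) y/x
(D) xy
C

Under the uniform scaling T(x,y) = (-4x, -4y):
Substitute the transformed coordinates into each option and compare with the original:
(A) x + y  ->  (-4x) + (-4y) = -4x - 4y   [differs from x + y: not invariant]
(B) x^2 + y^2  ->  (-4x)^2 + (-4y)^2 = 16x^2 + 16y^2   [differs from x^2 + y^2: not invariant]
(C) y/x  ->  (-4y)/(-4x) = y/x   [equals y/x: invariant]
(D) xy  ->  (-4x)(-4y) = 16xy   [differs from xy: not invariant]

Only option (C), y/x, is unchanged by the transformation.
The common factor -4 cancels in a ratio of coordinates, while sums, products and sums of squares pick up factors of -4 or 16.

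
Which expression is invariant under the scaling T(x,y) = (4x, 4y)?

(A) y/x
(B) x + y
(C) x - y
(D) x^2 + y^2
A

Under the uniform scaling T(x,y) = (4x, 4y):
Substitute the transformed coordinates into each option and compare with the original:
(A) y/x  ->  (4y)/(4x) = y/x   [equals y/x: invariant]
(B) x + y  ->  (4x) + (4y) = 4x + 4y   [differs from x + y: not invariant]
(C) x - y  ->  (4x) - (4y) = 4x - 4y   [differs from x - y: not invariant]
(D) x^2 + y^2  ->  (4x)^2 + (4y)^2 = 16x^2 + 16y^2   [differs from x^2 + y^2: not invariant]

Only option (A), y/x, is unchanged by the transformation.
The common factor 4 cancels in a ratio of coordinates, while sums, products and sums of squares pick up factors of 4 or 16.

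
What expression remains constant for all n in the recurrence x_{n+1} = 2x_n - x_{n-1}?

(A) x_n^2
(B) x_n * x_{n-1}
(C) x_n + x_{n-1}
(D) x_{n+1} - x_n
D

For the recurrence x_{n+1} = 2x_n - x_{n-1}:

If x_{n+1} = 2x_n - x_{n-1}, then:
x_{n+1} - x_n = x_n - x_{n-1}
The first difference is constant throughout the sequence.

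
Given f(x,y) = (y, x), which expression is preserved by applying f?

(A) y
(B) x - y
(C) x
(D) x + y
D

For f(x,y) = (y, x):
After applying f: x' = y, y' = x. So x' + y' = y + x = x + y.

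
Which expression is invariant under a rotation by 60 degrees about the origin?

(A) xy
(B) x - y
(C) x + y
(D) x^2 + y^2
D

A rotation by 60 degrees sends (x, y) to (x/2 - sqrt(3)y/2, sqrt(3)x/2 + y/2).
Substitute the transformed coordinates into each option and compare with the original:
(A) xy  ->  (x/2 - sqrt(3)y/2)(sqrt(3)x/2 + y/2) = sqrt(3)x^2/4 - xy/2 - sqrt(3)y^2/4   [differs from xy: not invariant]
(B) x - y  ->  (x/2 - sqrt(3)y/2) - (sqrt(3)x/2 + y/2) = -sqrt(3)x/2 + x/2 - sqrt(3)y/2 - y/2   [differs from x - y: not invariant]
(C) x + y  ->  (x/2 - sqrt(3)y/2) + (sqrt(3)x/2 + y/2) = x/2 + sqrt(3)x/2 - sqrt(3)y/2 + y/2   [differs from x + y: not invariant]
(D) x^2 + y^2  ->  (x/2 - sqrt(3)y/2)^2 + (sqrt(3)x/2 + y/2)^2 = x^2 + y^2   [equals x^2 + y^2: invariant]

Only option (D), x^2 + y^2, is unchanged by the transformation.
Geometrically, x^2 + y^2 is the squared distance from the origin, which every rotation about the origin preserves.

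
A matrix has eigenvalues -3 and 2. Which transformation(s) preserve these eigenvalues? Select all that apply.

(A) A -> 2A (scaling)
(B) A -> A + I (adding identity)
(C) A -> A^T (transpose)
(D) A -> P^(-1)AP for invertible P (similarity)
C and D

Eigenvalues are preserved by:
1. Similarity transformations: A -> P^(-1)AP (same characteristic polynomial)
2. Transpose: A^T has the same eigenvalues as A

Eigenvalues are NOT preserved by:
- Adding identity: eigenvalues become -3+1, 2+1
- Scaling: eigenvalues become -6, 4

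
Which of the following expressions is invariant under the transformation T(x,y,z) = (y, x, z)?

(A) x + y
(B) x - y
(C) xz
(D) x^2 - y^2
A

Apply T(x,y,z) = (y, x, z) to each option, i.e. replace (x, y, z) by the transformed coordinates.
Substitute the transformed coordinates into each option and compare with the original:
(A) x + y  ->  (y) + (x) = x + y   [equals x + y: invariant]
(B) x - y  ->  (y) - (x) = -x + y   [differs from x - y: not invariant]
(C) xz  ->  (y)(z) = yz   [differs from xz: not invariant]
(D) x^2 - y^2  ->  (y)^2 - (x)^2 = -x^2 + y^2   [differs from x^2 - y^2: not invariant]

Only option (A), x + y, is unchanged by the transformation.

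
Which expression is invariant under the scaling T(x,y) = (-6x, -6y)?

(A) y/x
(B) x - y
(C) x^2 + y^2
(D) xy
A

Under the uniform scaling T(x,y) = (-6x, -6y):
Substitute the transformed coordinates into each option and compare with the original:
(A) y/x  ->  (-6y)/(-6x) = y/x   [equals y/x: invariant]
(B) x - y  ->  (-6x) - (-6y) = -6x + 6y   [differs from x - y: not invariant]
(C) x^2 + y^2  ->  (-6x)^2 + (-6y)^2 = 36x^2 + 36y^2   [differs from x^2 + y^2: not invariant]
(D) xy  ->  (-6x)(-6y) = 36xy   [differs from xy: not invariant]

Only option (A), y/x, is unchanged by the transformation.
The common factor -6 cancels in a ratio of coordinates, while sums, products and sums of squares pick up factors of -6 or 36.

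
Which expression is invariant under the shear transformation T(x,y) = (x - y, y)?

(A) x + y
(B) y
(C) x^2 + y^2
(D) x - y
B

Under the shear T(x,y) = (x - y, y):
Substitute the transformed coordinates into each option and compare with the original:
(A) x + y  ->  (x - y) + (y) = x   [differs from x + y: not invariant]
(B) y  ->  (y) = y   [equals y: invariant]
(C) x^2 + y^2  ->  (x - y)^2 + (y)^2 = x^2 - 2xy + 2y^2   [differs from x^2 + y^2: not invariant]
(D) x - y  ->  (x - y) - (y) = x - 2y   [differs from x - y: not invariant]

Only option (B), y, is unchanged by the transformation.
A horizontal shear moves points parallel to the x-axis, so the y-coordinate (and any function of y alone) is unchanged.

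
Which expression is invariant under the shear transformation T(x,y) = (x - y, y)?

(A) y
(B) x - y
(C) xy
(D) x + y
A

Under the shear T(x,y) = (x - y, y):
Substitute the transformed coordinates into each option and compare with the original:
(A) y  ->  (y) = y   [equals y: invariant]
(B) x - y  ->  (x - y) - (y) = x - 2y   [differs from x - y: not invariant]
(C) xy  ->  (x - y)(y) = xy - y^2   [differs from xy: not invariant]
(D) x + y  ->  (x - y) + (y) = x   [differs from x + y: not invariant]

Only option (A), y, is unchanged by the transformation.
A horizontal shear moves points parallel to the x-axis, so the y-coordinate (and any function of y alone) is unchanged.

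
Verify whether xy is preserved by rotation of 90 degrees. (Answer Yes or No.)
No

Applying rotation by 90 degrees: x' = x*cos(90 degrees) - y*sin(90 degrees) = -y, y' = x*sin(90 degrees) + y*cos(90 degrees) = x

Substituting into xy:
(-y)(x)
= -xy

This differs from the original expression xy, so it is NOT invariant.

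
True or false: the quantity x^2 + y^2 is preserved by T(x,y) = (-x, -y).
True

Substitute T(x,y) = (-x, -y) into the expression and compare with the original.

Original: x^2 + y^2
After applying T: (-x)^2 + (-y)^2 = x^2 + y^2

This is identical to the original x^2 + y^2, so the expression is invariant.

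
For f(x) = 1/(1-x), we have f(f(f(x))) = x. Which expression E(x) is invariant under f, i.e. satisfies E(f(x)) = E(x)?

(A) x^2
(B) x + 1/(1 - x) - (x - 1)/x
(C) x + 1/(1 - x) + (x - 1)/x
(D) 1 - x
C

Replace x by f(x) = 1/(1 - x) in each option and simplify. As a quick numerical cross-check, also compare E(3) with E(f(3)) = E(-1/2).

(A) x^2  ->  (1/(1 - x))^2 = (x - 1)^(-2); check: E(3) = 9 but E(-1/2) = 1/4.   [not invariant]
(B) x + 1/(1 - x) - (x - 1)/x  ->  (1/(1 - x)) + 1/(1 - (1/(1 - x))) - ((1/(1 - x)) - 1)/(1/(1 - x)) = (x^2(1 - x) - x + (x - 1)^2)/(x(x - 1)); check: E(3) = 11/6 but E(-1/2) = -17/6.   [not invariant]
(C) x + 1/(1 - x) + (x - 1)/x  ->  (1/(1 - x)) + 1/(1 - (1/(1 - x))) + ((1/(1 - x)) - 1)/(1/(1 - x)), which simplifies back to x + 1/(1 - x) + (x - 1)/x; check: E(3) = 19/6, E(-1/2) = 19/6.   [invariant]
(D) 1 - x  ->  1 - (1/(1 - x)) = x/(x - 1); check: E(3) = -2 but E(-1/2) = 3/2.   [not invariant]

Only (C) is unchanged. Indeed f(f(x)) = 1/(1 - 1/(1-x)) = (1-x)/(-x) = (x-1)/x, so E(x) = x + f(x) + f(f(x)) is the sum over the whole 3-cycle; applying f just permutes the three terms cyclically (x -> f(x) -> f(f(x)) -> x), leaving the sum unchanged.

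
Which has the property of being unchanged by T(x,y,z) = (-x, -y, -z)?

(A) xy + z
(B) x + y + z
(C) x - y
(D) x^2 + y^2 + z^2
D

Apply T(x,y,z) = (-x, -y, -z) to each option, i.e. replace (x, y, z) by the transformed coordinates.
Substitute the transformed coordinates into each option and compare with the original:
(A) xy + z  ->  (-x)(-y) + (-z) = xy - z   [differs from xy + z: not invariant]
(B) x + y + z  ->  (-x) + (-y) + (-z) = -x - y - z   [differs from x + y + z: not invariant]
(C) x - y  ->  (-x) - (-y) = -x + y   [differs from x - y: not invariant]
(D) x^2 + y^2 + z^2  ->  (-x)^2 + (-y)^2 + (-z)^2 = x^2 + y^2 + z^2   [equals x^2 + y^2 + z^2: invariant]

Only option (D), x^2 + y^2 + z^2, is unchanged by the transformation.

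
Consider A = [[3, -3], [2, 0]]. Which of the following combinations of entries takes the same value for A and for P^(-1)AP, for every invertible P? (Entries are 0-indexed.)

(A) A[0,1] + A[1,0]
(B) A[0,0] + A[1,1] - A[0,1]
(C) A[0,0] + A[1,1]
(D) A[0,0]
C

A[0,0] + A[1,1] is the trace of A. By the cyclic property of the trace, tr(P^(-1)AP) = tr(APP^(-1)) = tr(A), so it is the same for every matrix similar to A.

The other combinations are not similarity invariants. For example, take P = [[1, 1], [1, 2]] (det P = 1), so P^(-1) = [[2, -1], [-1, 1]] and
B = P^(-1)AP = [[-2, -8], [2, 5]].
Evaluating each option on A and on B:
(A) A[0,1] + A[1,0]: -1 for A, -6 for B -> changes
(B) A[0,0] + A[1,1] - A[0,1]: 6 for A, 11 for B -> changes
(C) A[0,0] + A[1,1]: 3 for A, 3 for B -> unchanged
(D) A[0,0]: 3 for A, -2 for B -> changes

Only (C) A[0,0] + A[1,1] = 3 survives (and it does so for every P, not just this one), so it is the invariant.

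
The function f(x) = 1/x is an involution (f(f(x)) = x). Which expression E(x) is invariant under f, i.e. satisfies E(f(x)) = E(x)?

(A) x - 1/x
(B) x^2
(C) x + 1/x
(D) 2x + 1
C

Replace x by f(x) = 1/x in each option and simplify. As a quick numerical cross-check, also compare E(5) with E(f(5)) = E(1/5).

(A) x - 1/x  ->  (1/x) - 1/(1/x) = -x + 1/x; check: E(5) = 24/5 but E(1/5) = -24/5.   [not invariant]
(B) x^2  ->  (1/x)^2 = x^(-2); check: E(5) = 25 but E(1/5) = 1/25.   [not invariant]
(C) x + 1/x  ->  (1/x) + 1/(1/x), which simplifies back to x + 1/x; check: E(5) = 26/5, E(1/5) = 26/5.   [invariant]
(D) 2x + 1  ->  2(1/x) + 1 = (x + 2)/x; check: E(5) = 11 but E(1/5) = 7/5.   [not invariant]

Only (C) is unchanged. E is symmetric under swapping x with f(x) = 1/x, which is exactly what an involution does.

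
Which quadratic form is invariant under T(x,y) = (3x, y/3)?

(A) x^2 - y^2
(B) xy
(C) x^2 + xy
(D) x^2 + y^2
B

T multiplies x by 3 and divides y by 3.
Substitute the transformed coordinates into each option and compare with the original:
(A) x^2 - y^2  ->  (3x)^2 - (y/3)^2 = 9x^2 - y^2/9   [differs from x^2 - y^2: not invariant]
(B) xy  ->  (3x)(y/3) = xy   [equals xy: invariant]
(C) x^2 + xy  ->  (3x)^2 + (3x)(y/3) = 9x^2 + xy   [differs from x^2 + xy: not invariant]
(D) x^2 + y^2  ->  (3x)^2 + (y/3)^2 = 9x^2 + y^2/9   [differs from x^2 + y^2: not invariant]

Only option (B), xy, is unchanged by the transformation.
The factors 3 and 1/3 cancel only in the pure product xy.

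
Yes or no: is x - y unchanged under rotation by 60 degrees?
No

Applying rotation by 60 degrees: x' = x*cos(60 degrees) - y*sin(60 degrees) = x/2 - sqrt(3)y/2, y' = x*sin(60 degrees) + y*cos(60 degrees) = sqrt(3)x/2 + y/2

Substituting into x - y:
(x/2 - sqrt(3)y/2) - (sqrt(3)x/2 + y/2)
= -sqrt(3)x/2 + x/2 - sqrt(3)y/2 - y/2

This differs from the original expression x - y, so it is NOT invariant.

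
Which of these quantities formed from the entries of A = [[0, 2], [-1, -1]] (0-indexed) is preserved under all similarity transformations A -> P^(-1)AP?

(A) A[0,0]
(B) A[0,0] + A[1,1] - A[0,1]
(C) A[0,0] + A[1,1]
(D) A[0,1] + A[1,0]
C

A[0,0] + A[1,1] is the trace of A. By the cyclic property of the trace, tr(P^(-1)AP) = tr(APP^(-1)) = tr(A), so it is the same for every matrix similar to A.

The other combinations are not similarity invariants. For example, take P = [[1, 1], [1, 2]] (det P = 1), so P^(-1) = [[2, -1], [-1, 1]] and
B = P^(-1)AP = [[6, 11], [-4, -7]].
Evaluating each option on A and on B:
(A) A[0,0]: 0 for A, 6 for B -> changes
(B) A[0,0] + A[1,1] - A[0,1]: -3 for A, -12 for B -> changes
(C) A[0,0] + A[1,1]: -1 for A, -1 for B -> unchanged
(D) A[0,1] + A[1,0]: 1 for A, 7 for B -> changes

Only (C) A[0,0] + A[1,1] = -1 survives (and it does so for every P, not just this one), so it is the invariant.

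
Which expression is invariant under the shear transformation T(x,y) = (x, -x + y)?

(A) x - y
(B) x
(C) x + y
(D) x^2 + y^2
B

Under the shear T(x,y) = (x, -x + y):
Substitute the transformed coordinates into each option and compare with the original:
(A) x - y  ->  (x) - (-x + y) = 2x - y   [differs from x - y: not invariant]
(B) x  ->  (x) = x   [equals x: invariant]
(C) x + y  ->  (x) + (-x + y) = y   [differs from x + y: not invariant]
(D) x^2 + y^2  ->  (x)^2 + (-x + y)^2 = 2x^2 - 2xy + y^2   [differs from x^2 + y^2: not invariant]

Only option (B), x, is unchanged by the transformation.
A vertical shear moves points parallel to the y-axis, so the x-coordinate (and any function of x alone) is unchanged.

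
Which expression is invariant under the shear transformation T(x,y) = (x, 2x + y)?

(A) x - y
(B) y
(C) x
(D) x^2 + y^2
C

Under the shear T(x,y) = (x, 2x + y):
Substitute the transformed coordinates into each option and compare with the original:
(A) x - y  ->  (x) - (2x + y) = -x - y   [differs from x - y: not invariant]
(B) y  ->  (2x + y) = 2x + y   [differs from y: not invariant]
(C) x  ->  (x) = x   [equals x: invariant]
(D) x^2 + y^2  ->  (x)^2 + (2x + y)^2 = 5x^2 + 4xy + y^2   [differs from x^2 + y^2: not invariant]

Only option (C), x, is unchanged by the transformation.
A vertical shear moves points parallel to the y-axis, so the x-coordinate (and any function of x alone) is unchanged.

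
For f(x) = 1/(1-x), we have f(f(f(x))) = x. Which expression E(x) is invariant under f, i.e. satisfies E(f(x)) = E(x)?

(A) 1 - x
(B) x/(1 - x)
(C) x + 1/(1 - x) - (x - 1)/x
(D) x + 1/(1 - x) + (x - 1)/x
D

Replace x by f(x) = 1/(1 - x) in each option and simplify. As a quick numerical cross-check, also compare E(5) with E(f(5)) = E(-1/4).

(A) 1 - x  ->  1 - (1/(1 - x)) = x/(x - 1); check: E(5) = -4 but E(-1/4) = 5/4.   [not invariant]
(B) x/(1 - x)  ->  (1/(1 - x))/(1 - (1/(1 - x))) = -1/x; check: E(5) = -5/4 but E(-1/4) = -1/5.   [not invariant]
(C) x + 1/(1 - x) - (x - 1)/x  ->  (1/(1 - x)) + 1/(1 - (1/(1 - x))) - ((1/(1 - x)) - 1)/(1/(1 - x)) = (x^2(1 - x) - x + (x - 1)^2)/(x(x - 1)); check: E(5) = 79/20 but E(-1/4) = -89/20.   [not invariant]
(D) x + 1/(1 - x) + (x - 1)/x  ->  (1/(1 - x)) + 1/(1 - (1/(1 - x))) + ((1/(1 - x)) - 1)/(1/(1 - x)), which simplifies back to x + 1/(1 - x) + (x - 1)/x; check: E(5) = 111/20, E(-1/4) = 111/20.   [invariant]

Only (D) is unchanged. Indeed f(f(x)) = 1/(1 - 1/(1-x)) = (1-x)/(-x) = (x-1)/x, so E(x) = x + f(x) + f(f(x)) is the sum over the whole 3-cycle; applying f just permutes the three terms cyclically (x -> f(x) -> f(f(x)) -> x), leaving the sum unchanged.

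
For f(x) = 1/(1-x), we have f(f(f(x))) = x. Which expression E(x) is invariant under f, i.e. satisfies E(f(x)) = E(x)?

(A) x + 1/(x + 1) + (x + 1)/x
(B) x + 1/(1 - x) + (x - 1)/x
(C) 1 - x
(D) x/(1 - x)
B

Replace x by f(x) = 1/(1 - x) in each option and simplify. As a quick numerical cross-check, also compare E(5) with E(f(5)) = E(-1/4).

(A) x + 1/(x + 1) + (x + 1)/x  ->  (1/(1 - x)) + 1/((1/(1 - x)) + 1) + ((1/(1 - x)) + 1)/(1/(1 - x)) = (-x^3 + 6x^2 - 11x + 7)/(x^2 - 3x + 2); check: E(5) = 191/30 but E(-1/4) = -23/12.   [not invariant]
(B) x + 1/(1 - x) + (x - 1)/x  ->  (1/(1 - x)) + 1/(1 - (1/(1 - x))) + ((1/(1 - x)) - 1)/(1/(1 - x)), which simplifies back to x + 1/(1 - x) + (x - 1)/x; check: E(5) = 111/20, E(-1/4) = 111/20.   [invariant]
(C) 1 - x  ->  1 - (1/(1 - x)) = x/(x - 1); check: E(5) = -4 but E(-1/4) = 5/4.   [not invariant]
(D) x/(1 - x)  ->  (1/(1 - x))/(1 - (1/(1 - x))) = -1/x; check: E(5) = -5/4 but E(-1/4) = -1/5.   [not invariant]

Only (B) is unchanged. Indeed f(f(x)) = 1/(1 - 1/(1-x)) = (1-x)/(-x) = (x-1)/x, so E(x) = x + f(x) + f(f(x)) is the sum over the whole 3-cycle; applying f just permutes the three terms cyclically (x -> f(x) -> f(f(x)) -> x), leaving the sum unchanged.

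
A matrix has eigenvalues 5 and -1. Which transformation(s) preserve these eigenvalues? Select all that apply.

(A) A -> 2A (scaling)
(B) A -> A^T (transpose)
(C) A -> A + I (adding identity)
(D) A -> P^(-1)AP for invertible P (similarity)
B and D

Eigenvalues are preserved by:
1. Similarity transformations: A -> P^(-1)AP (same characteristic polynomial)
2. Transpose: A^T has the same eigenvalues as A

Eigenvalues are NOT preserved by:
- Adding identity: eigenvalues become 5+1, -1+1
- Scaling: eigenvalues become 10, -2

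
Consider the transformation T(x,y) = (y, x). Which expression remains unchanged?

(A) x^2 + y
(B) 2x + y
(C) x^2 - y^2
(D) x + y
D

An expression E(x,y) is invariant under T if E(T(x,y)) = E(x,y). Here T(x,y) = (y, x).
Substitute the transformed coordinates into each option and compare with the original:
(A) x^2 + y  ->  (y)^2 + (x) = x + y^2   [differs from x^2 + y: not invariant]
(B) 2x + y  ->  2(y) + (x) = x + 2y   [differs from 2x + y: not invariant]
(C) x^2 - y^2  ->  (y)^2 - (x)^2 = -x^2 + y^2   [differs from x^2 - y^2: not invariant]
(D) x + y  ->  (y) + (x) = x + y   [equals x + y: invariant]

Only option (D), x + y, is unchanged by the transformation.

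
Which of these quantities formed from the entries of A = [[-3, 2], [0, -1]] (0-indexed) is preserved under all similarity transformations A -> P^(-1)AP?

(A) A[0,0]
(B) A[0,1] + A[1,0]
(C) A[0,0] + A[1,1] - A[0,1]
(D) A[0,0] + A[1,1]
D

A[0,0] + A[1,1] is the trace of A. By the cyclic property of the trace, tr(P^(-1)AP) = tr(APP^(-1)) = tr(A), so it is the same for every matrix similar to A.

The other combinations are not similarity invariants. For example, take P = [[1, 1], [1, 2]] (det P = 1), so P^(-1) = [[2, -1], [-1, 1]] and
B = P^(-1)AP = [[-1, 4], [0, -3]].
Evaluating each option on A and on B:
(A) A[0,0]: -3 for A, -1 for B -> changes
(B) A[0,1] + A[1,0]: 2 for A, 4 for B -> changes
(C) A[0,0] + A[1,1] - A[0,1]: -6 for A, -8 for B -> changes
(D) A[0,0] + A[1,1]: -4 for A, -4 for B -> unchanged

Only (D) A[0,0] + A[1,1] = -4 survives (and it does so for every P, not just this one), so it is the invariant.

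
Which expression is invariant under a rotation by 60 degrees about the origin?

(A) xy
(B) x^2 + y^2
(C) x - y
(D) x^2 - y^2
B

A rotation by 60 degrees sends (x, y) to (x/2 - sqrt(3)y/2, sqrt(3)x/2 + y/2).
Substitute the transformed coordinates into each option and compare with the original:
(A) xy  ->  (x/2 - sqrt(3)y/2)(sqrt(3)x/2 + y/2) = sqrt(3)x^2/4 - xy/2 - sqrt(3)y^2/4   [differs from xy: not invariant]
(B) x^2 + y^2  ->  (x/2 - sqrt(3)y/2)^2 + (sqrt(3)x/2 + y/2)^2 = x^2 + y^2   [equals x^2 + y^2: invariant]
(C) x - y  ->  (x/2 - sqrt(3)y/2) - (sqrt(3)x/2 + y/2) = -sqrt(3)x/2 + x/2 - sqrt(3)y/2 - y/2   [differs from x - y: not invariant]
(D) x^2 - y^2  ->  (x/2 - sqrt(3)y/2)^2 - (sqrt(3)x/2 + y/2)^2 = -x^2/2 - sqrt(3)xy + y^2/2   [differs from x^2 - y^2: not invariant]

Only option (B), x^2 + y^2, is unchanged by the transformation.
Geometrically, x^2 + y^2 is the squared distance from the origin, which every rotation about the origin preserves.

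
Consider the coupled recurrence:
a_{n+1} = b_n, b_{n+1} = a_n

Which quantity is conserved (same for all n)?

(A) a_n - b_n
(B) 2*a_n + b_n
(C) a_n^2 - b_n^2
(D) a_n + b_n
D

Replace a_n by a_{n+1} = b_n and b_n by b_{n+1} = a_n in each option and simplify:
(A) a_n - b_n  ->  (b_n) - (a_n) = -a_n + b_n   [not conserved]
(B) 2*a_n + b_n  ->  2*(b_n) + (a_n) = a_n + 2*b_n   [not conserved]
(C) a_n^2 - b_n^2  ->  (b_n)^2 - (a_n)^2 = -a_n^2 + b_n^2   [not conserved]
(D) a_n + b_n  ->  (b_n) + (a_n) = a_n + b_n   [conserved]

Only (D) a_n + b_n returns to itself after one step, so it is the conserved quantity.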